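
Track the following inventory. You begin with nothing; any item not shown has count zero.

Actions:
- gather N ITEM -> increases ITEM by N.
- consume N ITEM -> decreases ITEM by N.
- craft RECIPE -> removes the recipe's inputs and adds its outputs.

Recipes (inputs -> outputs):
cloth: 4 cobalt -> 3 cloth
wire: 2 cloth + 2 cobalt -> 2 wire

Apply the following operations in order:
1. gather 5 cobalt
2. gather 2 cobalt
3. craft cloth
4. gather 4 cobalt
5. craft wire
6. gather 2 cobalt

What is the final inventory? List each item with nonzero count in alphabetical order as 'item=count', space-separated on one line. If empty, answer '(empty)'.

Answer: cloth=1 cobalt=7 wire=2

Derivation:
After 1 (gather 5 cobalt): cobalt=5
After 2 (gather 2 cobalt): cobalt=7
After 3 (craft cloth): cloth=3 cobalt=3
After 4 (gather 4 cobalt): cloth=3 cobalt=7
After 5 (craft wire): cloth=1 cobalt=5 wire=2
After 6 (gather 2 cobalt): cloth=1 cobalt=7 wire=2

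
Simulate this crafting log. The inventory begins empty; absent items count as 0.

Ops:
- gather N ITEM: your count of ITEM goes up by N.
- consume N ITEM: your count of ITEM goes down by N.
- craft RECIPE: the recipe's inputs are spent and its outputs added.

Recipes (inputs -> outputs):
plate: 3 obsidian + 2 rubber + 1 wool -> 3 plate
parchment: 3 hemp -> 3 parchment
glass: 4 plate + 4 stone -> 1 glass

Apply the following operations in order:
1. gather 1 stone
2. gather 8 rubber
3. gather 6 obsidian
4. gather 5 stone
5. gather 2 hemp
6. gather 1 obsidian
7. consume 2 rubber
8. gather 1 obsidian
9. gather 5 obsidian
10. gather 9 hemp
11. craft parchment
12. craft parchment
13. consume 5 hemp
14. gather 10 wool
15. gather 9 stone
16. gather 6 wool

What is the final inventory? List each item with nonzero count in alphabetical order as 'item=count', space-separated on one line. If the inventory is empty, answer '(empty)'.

After 1 (gather 1 stone): stone=1
After 2 (gather 8 rubber): rubber=8 stone=1
After 3 (gather 6 obsidian): obsidian=6 rubber=8 stone=1
After 4 (gather 5 stone): obsidian=6 rubber=8 stone=6
After 5 (gather 2 hemp): hemp=2 obsidian=6 rubber=8 stone=6
After 6 (gather 1 obsidian): hemp=2 obsidian=7 rubber=8 stone=6
After 7 (consume 2 rubber): hemp=2 obsidian=7 rubber=6 stone=6
After 8 (gather 1 obsidian): hemp=2 obsidian=8 rubber=6 stone=6
After 9 (gather 5 obsidian): hemp=2 obsidian=13 rubber=6 stone=6
After 10 (gather 9 hemp): hemp=11 obsidian=13 rubber=6 stone=6
After 11 (craft parchment): hemp=8 obsidian=13 parchment=3 rubber=6 stone=6
After 12 (craft parchment): hemp=5 obsidian=13 parchment=6 rubber=6 stone=6
After 13 (consume 5 hemp): obsidian=13 parchment=6 rubber=6 stone=6
After 14 (gather 10 wool): obsidian=13 parchment=6 rubber=6 stone=6 wool=10
After 15 (gather 9 stone): obsidian=13 parchment=6 rubber=6 stone=15 wool=10
After 16 (gather 6 wool): obsidian=13 parchment=6 rubber=6 stone=15 wool=16

Answer: obsidian=13 parchment=6 rubber=6 stone=15 wool=16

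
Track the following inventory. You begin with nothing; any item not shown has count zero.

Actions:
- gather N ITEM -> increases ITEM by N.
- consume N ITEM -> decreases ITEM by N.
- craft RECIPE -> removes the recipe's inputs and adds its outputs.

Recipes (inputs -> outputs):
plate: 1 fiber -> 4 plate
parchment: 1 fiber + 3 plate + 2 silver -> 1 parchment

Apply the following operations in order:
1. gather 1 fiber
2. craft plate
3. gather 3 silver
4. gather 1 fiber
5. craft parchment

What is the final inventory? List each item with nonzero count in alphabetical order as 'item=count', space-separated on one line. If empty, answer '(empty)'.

After 1 (gather 1 fiber): fiber=1
After 2 (craft plate): plate=4
After 3 (gather 3 silver): plate=4 silver=3
After 4 (gather 1 fiber): fiber=1 plate=4 silver=3
After 5 (craft parchment): parchment=1 plate=1 silver=1

Answer: parchment=1 plate=1 silver=1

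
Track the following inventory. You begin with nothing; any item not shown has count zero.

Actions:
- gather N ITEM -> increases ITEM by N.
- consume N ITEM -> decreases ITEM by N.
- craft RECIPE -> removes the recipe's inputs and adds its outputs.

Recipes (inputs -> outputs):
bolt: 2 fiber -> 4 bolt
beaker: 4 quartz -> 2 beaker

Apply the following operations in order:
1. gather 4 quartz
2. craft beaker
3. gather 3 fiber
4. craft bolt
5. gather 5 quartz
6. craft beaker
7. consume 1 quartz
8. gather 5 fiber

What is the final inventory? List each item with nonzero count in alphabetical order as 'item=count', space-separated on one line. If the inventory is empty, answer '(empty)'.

Answer: beaker=4 bolt=4 fiber=6

Derivation:
After 1 (gather 4 quartz): quartz=4
After 2 (craft beaker): beaker=2
After 3 (gather 3 fiber): beaker=2 fiber=3
After 4 (craft bolt): beaker=2 bolt=4 fiber=1
After 5 (gather 5 quartz): beaker=2 bolt=4 fiber=1 quartz=5
After 6 (craft beaker): beaker=4 bolt=4 fiber=1 quartz=1
After 7 (consume 1 quartz): beaker=4 bolt=4 fiber=1
After 8 (gather 5 fiber): beaker=4 bolt=4 fiber=6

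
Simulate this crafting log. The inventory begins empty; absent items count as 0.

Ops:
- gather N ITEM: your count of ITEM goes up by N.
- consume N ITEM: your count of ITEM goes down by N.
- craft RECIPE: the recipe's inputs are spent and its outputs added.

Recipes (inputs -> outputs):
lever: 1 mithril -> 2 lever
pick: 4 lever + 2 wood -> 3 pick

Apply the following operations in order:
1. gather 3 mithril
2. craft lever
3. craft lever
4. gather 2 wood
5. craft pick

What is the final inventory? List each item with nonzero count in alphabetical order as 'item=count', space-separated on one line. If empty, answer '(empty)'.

Answer: mithril=1 pick=3

Derivation:
After 1 (gather 3 mithril): mithril=3
After 2 (craft lever): lever=2 mithril=2
After 3 (craft lever): lever=4 mithril=1
After 4 (gather 2 wood): lever=4 mithril=1 wood=2
After 5 (craft pick): mithril=1 pick=3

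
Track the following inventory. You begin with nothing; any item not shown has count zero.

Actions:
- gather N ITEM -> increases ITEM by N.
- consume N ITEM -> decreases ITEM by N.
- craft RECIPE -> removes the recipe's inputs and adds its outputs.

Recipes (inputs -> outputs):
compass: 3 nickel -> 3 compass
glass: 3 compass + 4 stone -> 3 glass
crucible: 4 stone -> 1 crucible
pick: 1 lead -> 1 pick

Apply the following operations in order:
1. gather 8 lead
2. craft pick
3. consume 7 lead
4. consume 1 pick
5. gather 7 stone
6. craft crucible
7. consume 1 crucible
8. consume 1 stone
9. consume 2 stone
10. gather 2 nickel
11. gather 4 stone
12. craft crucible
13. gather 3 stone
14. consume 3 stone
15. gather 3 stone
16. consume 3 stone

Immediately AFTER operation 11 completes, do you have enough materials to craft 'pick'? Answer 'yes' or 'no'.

After 1 (gather 8 lead): lead=8
After 2 (craft pick): lead=7 pick=1
After 3 (consume 7 lead): pick=1
After 4 (consume 1 pick): (empty)
After 5 (gather 7 stone): stone=7
After 6 (craft crucible): crucible=1 stone=3
After 7 (consume 1 crucible): stone=3
After 8 (consume 1 stone): stone=2
After 9 (consume 2 stone): (empty)
After 10 (gather 2 nickel): nickel=2
After 11 (gather 4 stone): nickel=2 stone=4

Answer: no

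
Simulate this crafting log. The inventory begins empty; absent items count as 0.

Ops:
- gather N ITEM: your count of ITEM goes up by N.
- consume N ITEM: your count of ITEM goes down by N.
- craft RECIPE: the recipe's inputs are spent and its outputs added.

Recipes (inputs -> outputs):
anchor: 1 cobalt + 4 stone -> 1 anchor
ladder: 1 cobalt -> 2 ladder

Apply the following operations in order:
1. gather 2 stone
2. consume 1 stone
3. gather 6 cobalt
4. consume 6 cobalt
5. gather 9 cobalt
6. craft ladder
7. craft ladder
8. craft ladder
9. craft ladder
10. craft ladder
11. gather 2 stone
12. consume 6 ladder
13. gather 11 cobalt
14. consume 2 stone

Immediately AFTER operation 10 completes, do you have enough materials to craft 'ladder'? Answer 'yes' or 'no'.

After 1 (gather 2 stone): stone=2
After 2 (consume 1 stone): stone=1
After 3 (gather 6 cobalt): cobalt=6 stone=1
After 4 (consume 6 cobalt): stone=1
After 5 (gather 9 cobalt): cobalt=9 stone=1
After 6 (craft ladder): cobalt=8 ladder=2 stone=1
After 7 (craft ladder): cobalt=7 ladder=4 stone=1
After 8 (craft ladder): cobalt=6 ladder=6 stone=1
After 9 (craft ladder): cobalt=5 ladder=8 stone=1
After 10 (craft ladder): cobalt=4 ladder=10 stone=1

Answer: yes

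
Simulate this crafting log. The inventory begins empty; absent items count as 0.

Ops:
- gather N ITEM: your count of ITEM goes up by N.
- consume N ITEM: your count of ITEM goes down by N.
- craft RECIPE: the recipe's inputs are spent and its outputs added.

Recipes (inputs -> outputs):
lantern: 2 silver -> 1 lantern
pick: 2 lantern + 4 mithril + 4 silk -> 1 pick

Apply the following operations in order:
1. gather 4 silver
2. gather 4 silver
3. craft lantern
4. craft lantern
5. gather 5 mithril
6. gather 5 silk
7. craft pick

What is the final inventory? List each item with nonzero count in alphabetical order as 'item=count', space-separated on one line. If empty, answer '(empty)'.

After 1 (gather 4 silver): silver=4
After 2 (gather 4 silver): silver=8
After 3 (craft lantern): lantern=1 silver=6
After 4 (craft lantern): lantern=2 silver=4
After 5 (gather 5 mithril): lantern=2 mithril=5 silver=4
After 6 (gather 5 silk): lantern=2 mithril=5 silk=5 silver=4
After 7 (craft pick): mithril=1 pick=1 silk=1 silver=4

Answer: mithril=1 pick=1 silk=1 silver=4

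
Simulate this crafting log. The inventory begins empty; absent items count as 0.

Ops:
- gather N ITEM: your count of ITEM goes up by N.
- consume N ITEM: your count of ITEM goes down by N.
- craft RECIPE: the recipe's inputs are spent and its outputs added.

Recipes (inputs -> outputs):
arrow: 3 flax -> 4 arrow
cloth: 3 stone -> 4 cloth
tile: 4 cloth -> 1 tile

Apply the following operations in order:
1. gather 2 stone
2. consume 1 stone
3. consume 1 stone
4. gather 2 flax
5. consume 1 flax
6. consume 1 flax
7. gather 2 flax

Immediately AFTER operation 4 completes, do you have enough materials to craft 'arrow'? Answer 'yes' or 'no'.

After 1 (gather 2 stone): stone=2
After 2 (consume 1 stone): stone=1
After 3 (consume 1 stone): (empty)
After 4 (gather 2 flax): flax=2

Answer: no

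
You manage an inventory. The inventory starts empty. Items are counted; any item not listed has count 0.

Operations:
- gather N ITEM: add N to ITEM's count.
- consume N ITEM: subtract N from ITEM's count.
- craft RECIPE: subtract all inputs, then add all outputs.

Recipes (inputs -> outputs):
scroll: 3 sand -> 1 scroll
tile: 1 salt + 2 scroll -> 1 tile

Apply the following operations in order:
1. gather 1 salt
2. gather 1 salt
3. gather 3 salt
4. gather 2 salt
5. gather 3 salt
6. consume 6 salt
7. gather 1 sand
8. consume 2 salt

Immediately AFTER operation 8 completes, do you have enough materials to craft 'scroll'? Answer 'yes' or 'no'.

Answer: no

Derivation:
After 1 (gather 1 salt): salt=1
After 2 (gather 1 salt): salt=2
After 3 (gather 3 salt): salt=5
After 4 (gather 2 salt): salt=7
After 5 (gather 3 salt): salt=10
After 6 (consume 6 salt): salt=4
After 7 (gather 1 sand): salt=4 sand=1
After 8 (consume 2 salt): salt=2 sand=1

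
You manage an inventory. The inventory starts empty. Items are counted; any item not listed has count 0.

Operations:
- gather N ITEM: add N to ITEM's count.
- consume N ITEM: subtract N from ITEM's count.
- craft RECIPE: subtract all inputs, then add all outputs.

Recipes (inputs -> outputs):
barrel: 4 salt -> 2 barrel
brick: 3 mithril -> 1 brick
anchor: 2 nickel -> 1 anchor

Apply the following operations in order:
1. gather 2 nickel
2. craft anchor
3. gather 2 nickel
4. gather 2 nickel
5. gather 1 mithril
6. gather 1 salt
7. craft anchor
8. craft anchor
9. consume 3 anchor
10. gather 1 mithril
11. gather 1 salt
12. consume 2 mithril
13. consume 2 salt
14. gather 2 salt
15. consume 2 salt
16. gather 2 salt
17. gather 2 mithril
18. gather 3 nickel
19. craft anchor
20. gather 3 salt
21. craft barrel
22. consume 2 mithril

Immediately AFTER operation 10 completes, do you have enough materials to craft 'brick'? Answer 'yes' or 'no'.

Answer: no

Derivation:
After 1 (gather 2 nickel): nickel=2
After 2 (craft anchor): anchor=1
After 3 (gather 2 nickel): anchor=1 nickel=2
After 4 (gather 2 nickel): anchor=1 nickel=4
After 5 (gather 1 mithril): anchor=1 mithril=1 nickel=4
After 6 (gather 1 salt): anchor=1 mithril=1 nickel=4 salt=1
After 7 (craft anchor): anchor=2 mithril=1 nickel=2 salt=1
After 8 (craft anchor): anchor=3 mithril=1 salt=1
After 9 (consume 3 anchor): mithril=1 salt=1
After 10 (gather 1 mithril): mithril=2 salt=1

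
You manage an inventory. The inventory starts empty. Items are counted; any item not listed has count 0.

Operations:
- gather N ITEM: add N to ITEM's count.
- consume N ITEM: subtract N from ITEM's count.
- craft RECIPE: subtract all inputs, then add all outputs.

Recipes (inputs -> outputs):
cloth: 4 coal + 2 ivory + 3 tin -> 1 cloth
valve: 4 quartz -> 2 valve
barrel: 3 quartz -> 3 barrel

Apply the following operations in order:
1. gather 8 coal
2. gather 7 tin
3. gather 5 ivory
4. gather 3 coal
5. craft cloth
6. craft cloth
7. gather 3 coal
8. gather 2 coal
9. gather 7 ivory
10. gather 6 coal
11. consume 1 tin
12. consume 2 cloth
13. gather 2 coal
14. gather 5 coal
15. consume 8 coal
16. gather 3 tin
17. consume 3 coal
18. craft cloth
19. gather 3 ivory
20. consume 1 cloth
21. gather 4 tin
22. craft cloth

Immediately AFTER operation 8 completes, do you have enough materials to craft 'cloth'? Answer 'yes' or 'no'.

Answer: no

Derivation:
After 1 (gather 8 coal): coal=8
After 2 (gather 7 tin): coal=8 tin=7
After 3 (gather 5 ivory): coal=8 ivory=5 tin=7
After 4 (gather 3 coal): coal=11 ivory=5 tin=7
After 5 (craft cloth): cloth=1 coal=7 ivory=3 tin=4
After 6 (craft cloth): cloth=2 coal=3 ivory=1 tin=1
After 7 (gather 3 coal): cloth=2 coal=6 ivory=1 tin=1
After 8 (gather 2 coal): cloth=2 coal=8 ivory=1 tin=1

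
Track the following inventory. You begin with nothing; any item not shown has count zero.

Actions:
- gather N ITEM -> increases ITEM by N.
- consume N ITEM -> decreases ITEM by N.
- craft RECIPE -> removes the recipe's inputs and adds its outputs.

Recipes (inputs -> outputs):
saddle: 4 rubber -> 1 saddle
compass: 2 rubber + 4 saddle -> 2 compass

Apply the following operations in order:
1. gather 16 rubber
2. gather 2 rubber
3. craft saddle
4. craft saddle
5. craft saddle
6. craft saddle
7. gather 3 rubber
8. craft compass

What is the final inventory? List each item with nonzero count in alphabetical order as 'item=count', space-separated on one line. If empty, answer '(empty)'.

Answer: compass=2 rubber=3

Derivation:
After 1 (gather 16 rubber): rubber=16
After 2 (gather 2 rubber): rubber=18
After 3 (craft saddle): rubber=14 saddle=1
After 4 (craft saddle): rubber=10 saddle=2
After 5 (craft saddle): rubber=6 saddle=3
After 6 (craft saddle): rubber=2 saddle=4
After 7 (gather 3 rubber): rubber=5 saddle=4
After 8 (craft compass): compass=2 rubber=3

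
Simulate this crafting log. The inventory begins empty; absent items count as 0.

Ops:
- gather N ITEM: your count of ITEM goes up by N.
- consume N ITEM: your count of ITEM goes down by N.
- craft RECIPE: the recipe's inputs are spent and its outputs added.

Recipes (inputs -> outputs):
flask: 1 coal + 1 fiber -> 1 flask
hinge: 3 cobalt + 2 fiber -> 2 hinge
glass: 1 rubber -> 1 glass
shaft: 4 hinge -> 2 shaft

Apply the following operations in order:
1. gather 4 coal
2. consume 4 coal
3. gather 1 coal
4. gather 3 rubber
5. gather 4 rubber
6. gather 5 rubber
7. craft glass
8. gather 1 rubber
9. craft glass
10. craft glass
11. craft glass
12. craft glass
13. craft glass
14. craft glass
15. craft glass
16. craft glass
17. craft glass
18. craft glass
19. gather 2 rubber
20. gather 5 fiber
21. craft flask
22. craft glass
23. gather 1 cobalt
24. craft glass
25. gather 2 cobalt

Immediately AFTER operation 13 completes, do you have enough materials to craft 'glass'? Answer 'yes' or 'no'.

After 1 (gather 4 coal): coal=4
After 2 (consume 4 coal): (empty)
After 3 (gather 1 coal): coal=1
After 4 (gather 3 rubber): coal=1 rubber=3
After 5 (gather 4 rubber): coal=1 rubber=7
After 6 (gather 5 rubber): coal=1 rubber=12
After 7 (craft glass): coal=1 glass=1 rubber=11
After 8 (gather 1 rubber): coal=1 glass=1 rubber=12
After 9 (craft glass): coal=1 glass=2 rubber=11
After 10 (craft glass): coal=1 glass=3 rubber=10
After 11 (craft glass): coal=1 glass=4 rubber=9
After 12 (craft glass): coal=1 glass=5 rubber=8
After 13 (craft glass): coal=1 glass=6 rubber=7

Answer: yes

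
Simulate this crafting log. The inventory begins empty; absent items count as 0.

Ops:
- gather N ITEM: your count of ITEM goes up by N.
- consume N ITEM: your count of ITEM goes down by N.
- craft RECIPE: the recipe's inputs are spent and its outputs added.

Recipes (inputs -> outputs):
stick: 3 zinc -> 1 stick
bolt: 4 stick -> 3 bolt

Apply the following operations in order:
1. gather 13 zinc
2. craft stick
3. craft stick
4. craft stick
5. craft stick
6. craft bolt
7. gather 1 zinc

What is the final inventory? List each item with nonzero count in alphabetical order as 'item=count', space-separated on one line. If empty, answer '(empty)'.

Answer: bolt=3 zinc=2

Derivation:
After 1 (gather 13 zinc): zinc=13
After 2 (craft stick): stick=1 zinc=10
After 3 (craft stick): stick=2 zinc=7
After 4 (craft stick): stick=3 zinc=4
After 5 (craft stick): stick=4 zinc=1
After 6 (craft bolt): bolt=3 zinc=1
After 7 (gather 1 zinc): bolt=3 zinc=2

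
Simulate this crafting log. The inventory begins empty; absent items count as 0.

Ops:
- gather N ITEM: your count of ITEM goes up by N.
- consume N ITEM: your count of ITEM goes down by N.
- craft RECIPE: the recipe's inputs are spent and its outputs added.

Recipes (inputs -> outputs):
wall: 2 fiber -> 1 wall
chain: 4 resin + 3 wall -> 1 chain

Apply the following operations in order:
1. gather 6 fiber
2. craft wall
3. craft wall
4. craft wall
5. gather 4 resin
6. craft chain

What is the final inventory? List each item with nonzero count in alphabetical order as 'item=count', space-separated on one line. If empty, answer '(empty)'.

After 1 (gather 6 fiber): fiber=6
After 2 (craft wall): fiber=4 wall=1
After 3 (craft wall): fiber=2 wall=2
After 4 (craft wall): wall=3
After 5 (gather 4 resin): resin=4 wall=3
After 6 (craft chain): chain=1

Answer: chain=1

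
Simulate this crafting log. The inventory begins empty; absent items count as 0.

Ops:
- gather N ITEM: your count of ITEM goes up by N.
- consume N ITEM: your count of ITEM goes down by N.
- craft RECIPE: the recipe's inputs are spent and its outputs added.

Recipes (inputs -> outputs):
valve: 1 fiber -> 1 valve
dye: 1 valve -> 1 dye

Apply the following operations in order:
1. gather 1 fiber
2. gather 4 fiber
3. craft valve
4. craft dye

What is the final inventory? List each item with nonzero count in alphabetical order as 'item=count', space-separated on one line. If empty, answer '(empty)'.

After 1 (gather 1 fiber): fiber=1
After 2 (gather 4 fiber): fiber=5
After 3 (craft valve): fiber=4 valve=1
After 4 (craft dye): dye=1 fiber=4

Answer: dye=1 fiber=4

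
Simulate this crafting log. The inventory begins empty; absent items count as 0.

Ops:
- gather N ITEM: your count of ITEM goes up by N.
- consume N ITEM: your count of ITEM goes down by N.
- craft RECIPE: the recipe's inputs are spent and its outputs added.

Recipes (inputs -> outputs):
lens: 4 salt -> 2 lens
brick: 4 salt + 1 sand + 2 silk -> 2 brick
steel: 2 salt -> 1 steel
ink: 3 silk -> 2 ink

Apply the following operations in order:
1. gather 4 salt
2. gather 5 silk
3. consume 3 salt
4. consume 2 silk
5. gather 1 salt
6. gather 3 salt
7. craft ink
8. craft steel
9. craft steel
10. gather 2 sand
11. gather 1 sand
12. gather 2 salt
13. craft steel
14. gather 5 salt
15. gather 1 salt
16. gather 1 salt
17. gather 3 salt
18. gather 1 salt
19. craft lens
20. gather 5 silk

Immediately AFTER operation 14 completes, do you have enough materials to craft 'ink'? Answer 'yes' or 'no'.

Answer: no

Derivation:
After 1 (gather 4 salt): salt=4
After 2 (gather 5 silk): salt=4 silk=5
After 3 (consume 3 salt): salt=1 silk=5
After 4 (consume 2 silk): salt=1 silk=3
After 5 (gather 1 salt): salt=2 silk=3
After 6 (gather 3 salt): salt=5 silk=3
After 7 (craft ink): ink=2 salt=5
After 8 (craft steel): ink=2 salt=3 steel=1
After 9 (craft steel): ink=2 salt=1 steel=2
After 10 (gather 2 sand): ink=2 salt=1 sand=2 steel=2
After 11 (gather 1 sand): ink=2 salt=1 sand=3 steel=2
After 12 (gather 2 salt): ink=2 salt=3 sand=3 steel=2
After 13 (craft steel): ink=2 salt=1 sand=3 steel=3
After 14 (gather 5 salt): ink=2 salt=6 sand=3 steel=3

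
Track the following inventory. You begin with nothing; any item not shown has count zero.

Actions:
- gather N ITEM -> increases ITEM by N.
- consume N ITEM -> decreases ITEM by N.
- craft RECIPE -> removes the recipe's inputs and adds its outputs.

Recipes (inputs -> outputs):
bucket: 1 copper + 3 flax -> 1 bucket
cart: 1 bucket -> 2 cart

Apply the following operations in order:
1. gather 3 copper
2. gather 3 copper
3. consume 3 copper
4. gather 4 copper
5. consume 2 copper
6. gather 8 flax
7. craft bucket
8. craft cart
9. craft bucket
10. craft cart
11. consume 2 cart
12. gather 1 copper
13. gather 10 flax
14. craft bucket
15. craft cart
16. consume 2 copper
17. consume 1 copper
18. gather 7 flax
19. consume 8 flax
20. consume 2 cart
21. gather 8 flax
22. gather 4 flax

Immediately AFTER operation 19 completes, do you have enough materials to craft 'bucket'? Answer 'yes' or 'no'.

After 1 (gather 3 copper): copper=3
After 2 (gather 3 copper): copper=6
After 3 (consume 3 copper): copper=3
After 4 (gather 4 copper): copper=7
After 5 (consume 2 copper): copper=5
After 6 (gather 8 flax): copper=5 flax=8
After 7 (craft bucket): bucket=1 copper=4 flax=5
After 8 (craft cart): cart=2 copper=4 flax=5
After 9 (craft bucket): bucket=1 cart=2 copper=3 flax=2
After 10 (craft cart): cart=4 copper=3 flax=2
After 11 (consume 2 cart): cart=2 copper=3 flax=2
After 12 (gather 1 copper): cart=2 copper=4 flax=2
After 13 (gather 10 flax): cart=2 copper=4 flax=12
After 14 (craft bucket): bucket=1 cart=2 copper=3 flax=9
After 15 (craft cart): cart=4 copper=3 flax=9
After 16 (consume 2 copper): cart=4 copper=1 flax=9
After 17 (consume 1 copper): cart=4 flax=9
After 18 (gather 7 flax): cart=4 flax=16
After 19 (consume 8 flax): cart=4 flax=8

Answer: no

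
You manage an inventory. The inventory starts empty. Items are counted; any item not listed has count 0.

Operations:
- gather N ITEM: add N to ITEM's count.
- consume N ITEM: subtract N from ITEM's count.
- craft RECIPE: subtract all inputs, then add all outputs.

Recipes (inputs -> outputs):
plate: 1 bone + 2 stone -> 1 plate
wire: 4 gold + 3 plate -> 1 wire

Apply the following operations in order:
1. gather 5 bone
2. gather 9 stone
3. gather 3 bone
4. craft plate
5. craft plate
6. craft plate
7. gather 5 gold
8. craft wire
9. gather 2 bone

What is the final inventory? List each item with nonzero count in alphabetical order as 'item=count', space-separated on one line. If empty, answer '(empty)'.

Answer: bone=7 gold=1 stone=3 wire=1

Derivation:
After 1 (gather 5 bone): bone=5
After 2 (gather 9 stone): bone=5 stone=9
After 3 (gather 3 bone): bone=8 stone=9
After 4 (craft plate): bone=7 plate=1 stone=7
After 5 (craft plate): bone=6 plate=2 stone=5
After 6 (craft plate): bone=5 plate=3 stone=3
After 7 (gather 5 gold): bone=5 gold=5 plate=3 stone=3
After 8 (craft wire): bone=5 gold=1 stone=3 wire=1
After 9 (gather 2 bone): bone=7 gold=1 stone=3 wire=1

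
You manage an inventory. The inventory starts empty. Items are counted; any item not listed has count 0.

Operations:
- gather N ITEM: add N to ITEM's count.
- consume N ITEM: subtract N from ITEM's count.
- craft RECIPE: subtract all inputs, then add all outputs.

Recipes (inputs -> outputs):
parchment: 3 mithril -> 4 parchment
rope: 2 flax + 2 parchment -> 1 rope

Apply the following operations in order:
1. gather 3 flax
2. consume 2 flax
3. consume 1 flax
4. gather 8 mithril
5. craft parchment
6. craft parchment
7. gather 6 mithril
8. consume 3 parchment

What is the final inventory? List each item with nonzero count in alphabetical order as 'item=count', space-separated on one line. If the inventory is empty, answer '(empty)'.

After 1 (gather 3 flax): flax=3
After 2 (consume 2 flax): flax=1
After 3 (consume 1 flax): (empty)
After 4 (gather 8 mithril): mithril=8
After 5 (craft parchment): mithril=5 parchment=4
After 6 (craft parchment): mithril=2 parchment=8
After 7 (gather 6 mithril): mithril=8 parchment=8
After 8 (consume 3 parchment): mithril=8 parchment=5

Answer: mithril=8 parchment=5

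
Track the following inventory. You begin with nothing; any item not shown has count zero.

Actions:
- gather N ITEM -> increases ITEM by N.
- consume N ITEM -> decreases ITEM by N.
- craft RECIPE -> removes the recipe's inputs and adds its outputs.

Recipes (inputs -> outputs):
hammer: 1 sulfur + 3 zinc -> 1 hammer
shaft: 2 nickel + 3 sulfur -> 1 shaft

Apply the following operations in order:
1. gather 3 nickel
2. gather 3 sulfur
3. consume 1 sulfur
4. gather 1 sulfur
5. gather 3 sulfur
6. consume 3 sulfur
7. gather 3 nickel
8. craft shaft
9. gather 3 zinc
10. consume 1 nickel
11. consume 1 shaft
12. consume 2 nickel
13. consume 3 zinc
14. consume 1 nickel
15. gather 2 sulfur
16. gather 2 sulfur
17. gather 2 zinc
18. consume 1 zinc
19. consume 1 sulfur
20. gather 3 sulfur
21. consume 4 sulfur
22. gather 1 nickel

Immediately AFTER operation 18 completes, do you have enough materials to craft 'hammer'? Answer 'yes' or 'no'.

Answer: no

Derivation:
After 1 (gather 3 nickel): nickel=3
After 2 (gather 3 sulfur): nickel=3 sulfur=3
After 3 (consume 1 sulfur): nickel=3 sulfur=2
After 4 (gather 1 sulfur): nickel=3 sulfur=3
After 5 (gather 3 sulfur): nickel=3 sulfur=6
After 6 (consume 3 sulfur): nickel=3 sulfur=3
After 7 (gather 3 nickel): nickel=6 sulfur=3
After 8 (craft shaft): nickel=4 shaft=1
After 9 (gather 3 zinc): nickel=4 shaft=1 zinc=3
After 10 (consume 1 nickel): nickel=3 shaft=1 zinc=3
After 11 (consume 1 shaft): nickel=3 zinc=3
After 12 (consume 2 nickel): nickel=1 zinc=3
After 13 (consume 3 zinc): nickel=1
After 14 (consume 1 nickel): (empty)
After 15 (gather 2 sulfur): sulfur=2
After 16 (gather 2 sulfur): sulfur=4
After 17 (gather 2 zinc): sulfur=4 zinc=2
After 18 (consume 1 zinc): sulfur=4 zinc=1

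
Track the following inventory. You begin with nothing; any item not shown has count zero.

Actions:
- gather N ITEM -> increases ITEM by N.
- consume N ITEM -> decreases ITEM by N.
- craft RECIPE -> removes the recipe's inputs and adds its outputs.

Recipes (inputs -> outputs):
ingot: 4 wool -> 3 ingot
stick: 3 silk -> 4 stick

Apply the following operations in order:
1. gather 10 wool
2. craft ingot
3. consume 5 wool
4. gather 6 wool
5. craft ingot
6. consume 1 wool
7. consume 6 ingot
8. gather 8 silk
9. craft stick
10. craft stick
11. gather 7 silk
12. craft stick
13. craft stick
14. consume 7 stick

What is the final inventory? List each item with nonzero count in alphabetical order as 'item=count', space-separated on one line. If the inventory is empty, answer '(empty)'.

Answer: silk=3 stick=9 wool=2

Derivation:
After 1 (gather 10 wool): wool=10
After 2 (craft ingot): ingot=3 wool=6
After 3 (consume 5 wool): ingot=3 wool=1
After 4 (gather 6 wool): ingot=3 wool=7
After 5 (craft ingot): ingot=6 wool=3
After 6 (consume 1 wool): ingot=6 wool=2
After 7 (consume 6 ingot): wool=2
After 8 (gather 8 silk): silk=8 wool=2
After 9 (craft stick): silk=5 stick=4 wool=2
After 10 (craft stick): silk=2 stick=8 wool=2
After 11 (gather 7 silk): silk=9 stick=8 wool=2
After 12 (craft stick): silk=6 stick=12 wool=2
After 13 (craft stick): silk=3 stick=16 wool=2
After 14 (consume 7 stick): silk=3 stick=9 wool=2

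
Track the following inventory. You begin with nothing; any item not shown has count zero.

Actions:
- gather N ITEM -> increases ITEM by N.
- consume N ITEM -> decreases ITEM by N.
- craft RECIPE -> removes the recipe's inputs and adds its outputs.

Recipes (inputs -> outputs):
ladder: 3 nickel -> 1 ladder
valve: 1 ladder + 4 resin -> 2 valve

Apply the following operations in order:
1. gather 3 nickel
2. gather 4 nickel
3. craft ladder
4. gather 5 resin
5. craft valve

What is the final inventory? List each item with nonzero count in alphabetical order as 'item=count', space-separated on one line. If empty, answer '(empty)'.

Answer: nickel=4 resin=1 valve=2

Derivation:
After 1 (gather 3 nickel): nickel=3
After 2 (gather 4 nickel): nickel=7
After 3 (craft ladder): ladder=1 nickel=4
After 4 (gather 5 resin): ladder=1 nickel=4 resin=5
After 5 (craft valve): nickel=4 resin=1 valve=2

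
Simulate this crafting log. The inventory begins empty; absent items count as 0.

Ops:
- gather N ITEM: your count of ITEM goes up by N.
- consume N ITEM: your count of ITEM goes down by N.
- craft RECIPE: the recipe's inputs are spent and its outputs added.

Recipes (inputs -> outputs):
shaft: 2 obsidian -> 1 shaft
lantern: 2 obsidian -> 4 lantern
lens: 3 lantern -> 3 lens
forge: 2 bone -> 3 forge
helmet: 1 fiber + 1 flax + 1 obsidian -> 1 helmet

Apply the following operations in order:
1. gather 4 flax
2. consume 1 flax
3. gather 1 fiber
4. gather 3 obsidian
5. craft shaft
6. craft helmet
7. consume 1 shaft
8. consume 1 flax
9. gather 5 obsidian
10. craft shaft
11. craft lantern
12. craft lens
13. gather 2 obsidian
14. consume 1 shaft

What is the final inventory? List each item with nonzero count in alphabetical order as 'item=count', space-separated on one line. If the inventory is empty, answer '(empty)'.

After 1 (gather 4 flax): flax=4
After 2 (consume 1 flax): flax=3
After 3 (gather 1 fiber): fiber=1 flax=3
After 4 (gather 3 obsidian): fiber=1 flax=3 obsidian=3
After 5 (craft shaft): fiber=1 flax=3 obsidian=1 shaft=1
After 6 (craft helmet): flax=2 helmet=1 shaft=1
After 7 (consume 1 shaft): flax=2 helmet=1
After 8 (consume 1 flax): flax=1 helmet=1
After 9 (gather 5 obsidian): flax=1 helmet=1 obsidian=5
After 10 (craft shaft): flax=1 helmet=1 obsidian=3 shaft=1
After 11 (craft lantern): flax=1 helmet=1 lantern=4 obsidian=1 shaft=1
After 12 (craft lens): flax=1 helmet=1 lantern=1 lens=3 obsidian=1 shaft=1
After 13 (gather 2 obsidian): flax=1 helmet=1 lantern=1 lens=3 obsidian=3 shaft=1
After 14 (consume 1 shaft): flax=1 helmet=1 lantern=1 lens=3 obsidian=3

Answer: flax=1 helmet=1 lantern=1 lens=3 obsidian=3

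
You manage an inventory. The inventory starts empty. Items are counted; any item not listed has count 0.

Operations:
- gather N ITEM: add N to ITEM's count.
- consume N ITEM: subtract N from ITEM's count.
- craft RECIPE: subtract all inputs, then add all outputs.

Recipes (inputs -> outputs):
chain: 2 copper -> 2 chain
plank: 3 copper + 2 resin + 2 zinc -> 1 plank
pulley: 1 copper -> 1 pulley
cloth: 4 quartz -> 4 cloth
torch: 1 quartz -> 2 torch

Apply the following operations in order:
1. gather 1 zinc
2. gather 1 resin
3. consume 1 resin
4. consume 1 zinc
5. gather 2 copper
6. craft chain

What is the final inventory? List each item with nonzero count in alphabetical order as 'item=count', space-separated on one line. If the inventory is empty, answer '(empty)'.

After 1 (gather 1 zinc): zinc=1
After 2 (gather 1 resin): resin=1 zinc=1
After 3 (consume 1 resin): zinc=1
After 4 (consume 1 zinc): (empty)
After 5 (gather 2 copper): copper=2
After 6 (craft chain): chain=2

Answer: chain=2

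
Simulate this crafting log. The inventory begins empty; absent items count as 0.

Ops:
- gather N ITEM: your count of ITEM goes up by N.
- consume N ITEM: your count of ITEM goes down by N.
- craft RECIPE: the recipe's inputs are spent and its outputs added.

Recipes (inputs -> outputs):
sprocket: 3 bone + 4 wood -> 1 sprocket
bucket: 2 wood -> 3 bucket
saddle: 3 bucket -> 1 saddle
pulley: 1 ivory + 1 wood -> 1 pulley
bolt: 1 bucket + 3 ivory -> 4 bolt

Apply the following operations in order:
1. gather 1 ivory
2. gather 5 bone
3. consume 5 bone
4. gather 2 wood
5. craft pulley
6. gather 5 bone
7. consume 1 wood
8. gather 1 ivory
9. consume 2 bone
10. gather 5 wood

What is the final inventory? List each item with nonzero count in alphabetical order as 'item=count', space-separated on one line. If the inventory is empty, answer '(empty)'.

After 1 (gather 1 ivory): ivory=1
After 2 (gather 5 bone): bone=5 ivory=1
After 3 (consume 5 bone): ivory=1
After 4 (gather 2 wood): ivory=1 wood=2
After 5 (craft pulley): pulley=1 wood=1
After 6 (gather 5 bone): bone=5 pulley=1 wood=1
After 7 (consume 1 wood): bone=5 pulley=1
After 8 (gather 1 ivory): bone=5 ivory=1 pulley=1
After 9 (consume 2 bone): bone=3 ivory=1 pulley=1
After 10 (gather 5 wood): bone=3 ivory=1 pulley=1 wood=5

Answer: bone=3 ivory=1 pulley=1 wood=5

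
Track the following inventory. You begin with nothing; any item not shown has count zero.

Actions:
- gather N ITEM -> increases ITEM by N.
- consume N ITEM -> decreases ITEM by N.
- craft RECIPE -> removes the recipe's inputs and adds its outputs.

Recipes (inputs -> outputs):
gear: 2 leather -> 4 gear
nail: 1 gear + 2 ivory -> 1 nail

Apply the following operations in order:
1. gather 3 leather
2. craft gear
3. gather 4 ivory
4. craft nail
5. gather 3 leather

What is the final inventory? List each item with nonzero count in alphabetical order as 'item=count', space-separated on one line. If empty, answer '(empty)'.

After 1 (gather 3 leather): leather=3
After 2 (craft gear): gear=4 leather=1
After 3 (gather 4 ivory): gear=4 ivory=4 leather=1
After 4 (craft nail): gear=3 ivory=2 leather=1 nail=1
After 5 (gather 3 leather): gear=3 ivory=2 leather=4 nail=1

Answer: gear=3 ivory=2 leather=4 nail=1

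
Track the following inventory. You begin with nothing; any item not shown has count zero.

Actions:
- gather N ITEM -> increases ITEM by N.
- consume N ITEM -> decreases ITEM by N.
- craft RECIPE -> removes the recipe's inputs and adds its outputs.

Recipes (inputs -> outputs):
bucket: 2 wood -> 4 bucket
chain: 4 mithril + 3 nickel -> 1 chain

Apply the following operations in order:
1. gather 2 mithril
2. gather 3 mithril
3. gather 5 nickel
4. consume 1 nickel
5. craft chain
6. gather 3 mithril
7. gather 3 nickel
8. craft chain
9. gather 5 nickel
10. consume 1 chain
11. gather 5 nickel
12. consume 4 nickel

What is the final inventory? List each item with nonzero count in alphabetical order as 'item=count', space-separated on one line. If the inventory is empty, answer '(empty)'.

Answer: chain=1 nickel=7

Derivation:
After 1 (gather 2 mithril): mithril=2
After 2 (gather 3 mithril): mithril=5
After 3 (gather 5 nickel): mithril=5 nickel=5
After 4 (consume 1 nickel): mithril=5 nickel=4
After 5 (craft chain): chain=1 mithril=1 nickel=1
After 6 (gather 3 mithril): chain=1 mithril=4 nickel=1
After 7 (gather 3 nickel): chain=1 mithril=4 nickel=4
After 8 (craft chain): chain=2 nickel=1
After 9 (gather 5 nickel): chain=2 nickel=6
After 10 (consume 1 chain): chain=1 nickel=6
After 11 (gather 5 nickel): chain=1 nickel=11
After 12 (consume 4 nickel): chain=1 nickel=7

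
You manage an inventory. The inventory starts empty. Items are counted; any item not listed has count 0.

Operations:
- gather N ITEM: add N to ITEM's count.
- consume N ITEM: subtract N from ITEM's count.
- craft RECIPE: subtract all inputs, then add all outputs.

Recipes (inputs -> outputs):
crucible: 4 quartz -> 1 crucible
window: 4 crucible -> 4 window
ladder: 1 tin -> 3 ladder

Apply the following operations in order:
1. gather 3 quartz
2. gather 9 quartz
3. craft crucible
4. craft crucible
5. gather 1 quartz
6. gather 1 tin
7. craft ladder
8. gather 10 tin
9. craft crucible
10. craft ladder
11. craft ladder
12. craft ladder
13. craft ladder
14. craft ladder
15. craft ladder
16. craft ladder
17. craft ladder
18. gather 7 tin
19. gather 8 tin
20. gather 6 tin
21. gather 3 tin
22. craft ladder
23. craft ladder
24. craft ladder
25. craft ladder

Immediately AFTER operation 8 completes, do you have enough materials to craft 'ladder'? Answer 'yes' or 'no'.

Answer: yes

Derivation:
After 1 (gather 3 quartz): quartz=3
After 2 (gather 9 quartz): quartz=12
After 3 (craft crucible): crucible=1 quartz=8
After 4 (craft crucible): crucible=2 quartz=4
After 5 (gather 1 quartz): crucible=2 quartz=5
After 6 (gather 1 tin): crucible=2 quartz=5 tin=1
After 7 (craft ladder): crucible=2 ladder=3 quartz=5
After 8 (gather 10 tin): crucible=2 ladder=3 quartz=5 tin=10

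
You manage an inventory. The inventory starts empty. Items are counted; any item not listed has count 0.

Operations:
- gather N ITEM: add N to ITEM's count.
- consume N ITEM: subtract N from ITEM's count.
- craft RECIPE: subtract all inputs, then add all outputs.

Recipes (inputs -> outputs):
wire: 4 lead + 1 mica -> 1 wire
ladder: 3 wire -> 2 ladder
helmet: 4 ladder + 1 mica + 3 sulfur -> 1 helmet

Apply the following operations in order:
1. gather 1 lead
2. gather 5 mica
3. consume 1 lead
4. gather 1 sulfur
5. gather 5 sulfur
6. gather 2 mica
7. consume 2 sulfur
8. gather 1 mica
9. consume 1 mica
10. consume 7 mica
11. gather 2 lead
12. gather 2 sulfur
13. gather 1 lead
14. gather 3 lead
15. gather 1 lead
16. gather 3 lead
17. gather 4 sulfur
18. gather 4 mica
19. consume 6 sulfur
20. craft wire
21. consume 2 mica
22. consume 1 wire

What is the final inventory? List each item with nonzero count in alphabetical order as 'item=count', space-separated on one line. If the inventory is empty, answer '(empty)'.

After 1 (gather 1 lead): lead=1
After 2 (gather 5 mica): lead=1 mica=5
After 3 (consume 1 lead): mica=5
After 4 (gather 1 sulfur): mica=5 sulfur=1
After 5 (gather 5 sulfur): mica=5 sulfur=6
After 6 (gather 2 mica): mica=7 sulfur=6
After 7 (consume 2 sulfur): mica=7 sulfur=4
After 8 (gather 1 mica): mica=8 sulfur=4
After 9 (consume 1 mica): mica=7 sulfur=4
After 10 (consume 7 mica): sulfur=4
After 11 (gather 2 lead): lead=2 sulfur=4
After 12 (gather 2 sulfur): lead=2 sulfur=6
After 13 (gather 1 lead): lead=3 sulfur=6
After 14 (gather 3 lead): lead=6 sulfur=6
After 15 (gather 1 lead): lead=7 sulfur=6
After 16 (gather 3 lead): lead=10 sulfur=6
After 17 (gather 4 sulfur): lead=10 sulfur=10
After 18 (gather 4 mica): lead=10 mica=4 sulfur=10
After 19 (consume 6 sulfur): lead=10 mica=4 sulfur=4
After 20 (craft wire): lead=6 mica=3 sulfur=4 wire=1
After 21 (consume 2 mica): lead=6 mica=1 sulfur=4 wire=1
After 22 (consume 1 wire): lead=6 mica=1 sulfur=4

Answer: lead=6 mica=1 sulfur=4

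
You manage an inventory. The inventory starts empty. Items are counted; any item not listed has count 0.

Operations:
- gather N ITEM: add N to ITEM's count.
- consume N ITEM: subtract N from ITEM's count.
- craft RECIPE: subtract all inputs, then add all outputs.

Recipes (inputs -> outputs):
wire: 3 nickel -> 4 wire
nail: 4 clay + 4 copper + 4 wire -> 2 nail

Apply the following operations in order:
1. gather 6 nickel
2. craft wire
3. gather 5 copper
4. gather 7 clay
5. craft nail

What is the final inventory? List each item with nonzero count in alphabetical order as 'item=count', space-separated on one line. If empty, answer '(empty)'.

Answer: clay=3 copper=1 nail=2 nickel=3

Derivation:
After 1 (gather 6 nickel): nickel=6
After 2 (craft wire): nickel=3 wire=4
After 3 (gather 5 copper): copper=5 nickel=3 wire=4
After 4 (gather 7 clay): clay=7 copper=5 nickel=3 wire=4
After 5 (craft nail): clay=3 copper=1 nail=2 nickel=3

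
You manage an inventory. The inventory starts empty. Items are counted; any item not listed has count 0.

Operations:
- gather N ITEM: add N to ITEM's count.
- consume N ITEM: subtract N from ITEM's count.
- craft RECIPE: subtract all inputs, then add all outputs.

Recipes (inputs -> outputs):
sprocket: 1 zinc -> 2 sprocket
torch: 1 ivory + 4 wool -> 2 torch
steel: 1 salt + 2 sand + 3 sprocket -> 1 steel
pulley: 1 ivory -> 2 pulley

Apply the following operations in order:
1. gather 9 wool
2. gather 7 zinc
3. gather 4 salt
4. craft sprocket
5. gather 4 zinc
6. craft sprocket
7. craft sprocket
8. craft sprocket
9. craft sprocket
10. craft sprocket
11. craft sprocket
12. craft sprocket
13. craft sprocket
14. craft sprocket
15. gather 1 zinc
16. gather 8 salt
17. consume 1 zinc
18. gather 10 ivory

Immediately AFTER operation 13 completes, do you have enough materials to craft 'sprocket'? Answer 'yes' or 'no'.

After 1 (gather 9 wool): wool=9
After 2 (gather 7 zinc): wool=9 zinc=7
After 3 (gather 4 salt): salt=4 wool=9 zinc=7
After 4 (craft sprocket): salt=4 sprocket=2 wool=9 zinc=6
After 5 (gather 4 zinc): salt=4 sprocket=2 wool=9 zinc=10
After 6 (craft sprocket): salt=4 sprocket=4 wool=9 zinc=9
After 7 (craft sprocket): salt=4 sprocket=6 wool=9 zinc=8
After 8 (craft sprocket): salt=4 sprocket=8 wool=9 zinc=7
After 9 (craft sprocket): salt=4 sprocket=10 wool=9 zinc=6
After 10 (craft sprocket): salt=4 sprocket=12 wool=9 zinc=5
After 11 (craft sprocket): salt=4 sprocket=14 wool=9 zinc=4
After 12 (craft sprocket): salt=4 sprocket=16 wool=9 zinc=3
After 13 (craft sprocket): salt=4 sprocket=18 wool=9 zinc=2

Answer: yes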